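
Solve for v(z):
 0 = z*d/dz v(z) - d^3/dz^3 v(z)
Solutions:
 v(z) = C1 + Integral(C2*airyai(z) + C3*airybi(z), z)


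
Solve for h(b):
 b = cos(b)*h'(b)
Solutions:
 h(b) = C1 + Integral(b/cos(b), b)


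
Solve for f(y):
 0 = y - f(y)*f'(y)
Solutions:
 f(y) = -sqrt(C1 + y^2)
 f(y) = sqrt(C1 + y^2)


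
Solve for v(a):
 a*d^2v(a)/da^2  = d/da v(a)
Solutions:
 v(a) = C1 + C2*a^2


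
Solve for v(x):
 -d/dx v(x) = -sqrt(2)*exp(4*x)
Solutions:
 v(x) = C1 + sqrt(2)*exp(4*x)/4


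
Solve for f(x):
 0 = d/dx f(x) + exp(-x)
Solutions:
 f(x) = C1 + exp(-x)


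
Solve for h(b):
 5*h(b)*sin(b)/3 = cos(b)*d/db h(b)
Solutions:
 h(b) = C1/cos(b)^(5/3)


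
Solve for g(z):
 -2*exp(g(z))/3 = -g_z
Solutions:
 g(z) = log(-1/(C1 + 2*z)) + log(3)


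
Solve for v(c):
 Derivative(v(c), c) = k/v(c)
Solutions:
 v(c) = -sqrt(C1 + 2*c*k)
 v(c) = sqrt(C1 + 2*c*k)


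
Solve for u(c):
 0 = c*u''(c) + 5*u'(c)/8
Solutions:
 u(c) = C1 + C2*c^(3/8)


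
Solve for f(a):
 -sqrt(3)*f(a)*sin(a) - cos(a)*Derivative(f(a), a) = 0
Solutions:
 f(a) = C1*cos(a)^(sqrt(3))


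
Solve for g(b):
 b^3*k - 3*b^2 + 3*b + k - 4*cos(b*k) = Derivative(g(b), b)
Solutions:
 g(b) = C1 + b^4*k/4 - b^3 + 3*b^2/2 + b*k - 4*sin(b*k)/k


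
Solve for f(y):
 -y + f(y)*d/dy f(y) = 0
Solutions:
 f(y) = -sqrt(C1 + y^2)
 f(y) = sqrt(C1 + y^2)


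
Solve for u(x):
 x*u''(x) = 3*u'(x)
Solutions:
 u(x) = C1 + C2*x^4


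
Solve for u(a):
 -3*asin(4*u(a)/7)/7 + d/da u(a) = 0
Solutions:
 Integral(1/asin(4*_y/7), (_y, u(a))) = C1 + 3*a/7


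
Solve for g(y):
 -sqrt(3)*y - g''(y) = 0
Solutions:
 g(y) = C1 + C2*y - sqrt(3)*y^3/6


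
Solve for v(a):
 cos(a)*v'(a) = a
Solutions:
 v(a) = C1 + Integral(a/cos(a), a)


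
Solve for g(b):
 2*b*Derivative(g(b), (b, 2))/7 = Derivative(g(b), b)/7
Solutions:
 g(b) = C1 + C2*b^(3/2)


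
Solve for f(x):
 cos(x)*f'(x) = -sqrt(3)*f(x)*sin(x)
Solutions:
 f(x) = C1*cos(x)^(sqrt(3))


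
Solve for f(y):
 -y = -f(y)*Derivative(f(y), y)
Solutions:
 f(y) = -sqrt(C1 + y^2)
 f(y) = sqrt(C1 + y^2)


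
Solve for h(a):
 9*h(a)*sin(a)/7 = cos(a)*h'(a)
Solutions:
 h(a) = C1/cos(a)^(9/7)


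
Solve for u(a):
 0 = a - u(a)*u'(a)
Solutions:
 u(a) = -sqrt(C1 + a^2)
 u(a) = sqrt(C1 + a^2)


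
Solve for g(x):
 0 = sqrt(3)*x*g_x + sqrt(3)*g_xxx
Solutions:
 g(x) = C1 + Integral(C2*airyai(-x) + C3*airybi(-x), x)


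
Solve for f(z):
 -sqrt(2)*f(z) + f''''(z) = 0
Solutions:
 f(z) = C1*exp(-2^(1/8)*z) + C2*exp(2^(1/8)*z) + C3*sin(2^(1/8)*z) + C4*cos(2^(1/8)*z)


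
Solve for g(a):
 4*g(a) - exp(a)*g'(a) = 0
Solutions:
 g(a) = C1*exp(-4*exp(-a))


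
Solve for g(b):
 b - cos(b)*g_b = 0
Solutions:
 g(b) = C1 + Integral(b/cos(b), b)


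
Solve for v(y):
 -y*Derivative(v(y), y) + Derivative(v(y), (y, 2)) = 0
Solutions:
 v(y) = C1 + C2*erfi(sqrt(2)*y/2)


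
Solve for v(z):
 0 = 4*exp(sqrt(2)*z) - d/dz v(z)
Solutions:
 v(z) = C1 + 2*sqrt(2)*exp(sqrt(2)*z)


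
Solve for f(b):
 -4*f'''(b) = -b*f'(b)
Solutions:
 f(b) = C1 + Integral(C2*airyai(2^(1/3)*b/2) + C3*airybi(2^(1/3)*b/2), b)


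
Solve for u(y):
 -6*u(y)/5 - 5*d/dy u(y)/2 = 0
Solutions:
 u(y) = C1*exp(-12*y/25)


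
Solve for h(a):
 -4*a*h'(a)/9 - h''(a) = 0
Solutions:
 h(a) = C1 + C2*erf(sqrt(2)*a/3)


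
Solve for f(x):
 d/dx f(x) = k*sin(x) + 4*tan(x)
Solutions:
 f(x) = C1 - k*cos(x) - 4*log(cos(x))


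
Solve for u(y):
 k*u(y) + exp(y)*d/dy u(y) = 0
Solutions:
 u(y) = C1*exp(k*exp(-y))


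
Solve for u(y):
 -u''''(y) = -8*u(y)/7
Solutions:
 u(y) = C1*exp(-14^(3/4)*y/7) + C2*exp(14^(3/4)*y/7) + C3*sin(14^(3/4)*y/7) + C4*cos(14^(3/4)*y/7)


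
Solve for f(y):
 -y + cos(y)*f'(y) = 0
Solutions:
 f(y) = C1 + Integral(y/cos(y), y)


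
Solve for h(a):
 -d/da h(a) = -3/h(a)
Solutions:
 h(a) = -sqrt(C1 + 6*a)
 h(a) = sqrt(C1 + 6*a)


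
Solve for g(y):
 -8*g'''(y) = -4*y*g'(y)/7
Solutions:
 g(y) = C1 + Integral(C2*airyai(14^(2/3)*y/14) + C3*airybi(14^(2/3)*y/14), y)


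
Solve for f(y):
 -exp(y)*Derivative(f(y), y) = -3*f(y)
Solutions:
 f(y) = C1*exp(-3*exp(-y))


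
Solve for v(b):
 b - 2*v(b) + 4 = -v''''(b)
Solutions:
 v(b) = C1*exp(-2^(1/4)*b) + C2*exp(2^(1/4)*b) + C3*sin(2^(1/4)*b) + C4*cos(2^(1/4)*b) + b/2 + 2


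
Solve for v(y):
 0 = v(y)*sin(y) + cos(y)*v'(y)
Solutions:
 v(y) = C1*cos(y)


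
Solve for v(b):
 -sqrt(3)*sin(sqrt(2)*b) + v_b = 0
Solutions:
 v(b) = C1 - sqrt(6)*cos(sqrt(2)*b)/2


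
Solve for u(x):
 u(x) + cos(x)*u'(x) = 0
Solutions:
 u(x) = C1*sqrt(sin(x) - 1)/sqrt(sin(x) + 1)


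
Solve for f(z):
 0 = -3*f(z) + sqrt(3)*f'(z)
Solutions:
 f(z) = C1*exp(sqrt(3)*z)


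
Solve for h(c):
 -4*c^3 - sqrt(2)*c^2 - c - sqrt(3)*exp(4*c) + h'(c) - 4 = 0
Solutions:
 h(c) = C1 + c^4 + sqrt(2)*c^3/3 + c^2/2 + 4*c + sqrt(3)*exp(4*c)/4


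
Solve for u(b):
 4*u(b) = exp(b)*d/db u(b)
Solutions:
 u(b) = C1*exp(-4*exp(-b))


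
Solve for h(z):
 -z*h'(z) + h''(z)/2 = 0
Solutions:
 h(z) = C1 + C2*erfi(z)


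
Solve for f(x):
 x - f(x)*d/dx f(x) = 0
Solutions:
 f(x) = -sqrt(C1 + x^2)
 f(x) = sqrt(C1 + x^2)


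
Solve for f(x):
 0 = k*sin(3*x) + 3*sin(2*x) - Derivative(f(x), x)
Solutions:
 f(x) = C1 - k*cos(3*x)/3 - 3*cos(2*x)/2


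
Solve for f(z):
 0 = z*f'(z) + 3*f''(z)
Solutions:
 f(z) = C1 + C2*erf(sqrt(6)*z/6)


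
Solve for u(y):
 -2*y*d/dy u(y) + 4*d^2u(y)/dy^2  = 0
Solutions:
 u(y) = C1 + C2*erfi(y/2)


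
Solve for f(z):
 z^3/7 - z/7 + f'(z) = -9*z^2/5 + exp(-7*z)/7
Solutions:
 f(z) = C1 - z^4/28 - 3*z^3/5 + z^2/14 - exp(-7*z)/49


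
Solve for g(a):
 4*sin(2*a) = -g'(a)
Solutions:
 g(a) = C1 + 2*cos(2*a)


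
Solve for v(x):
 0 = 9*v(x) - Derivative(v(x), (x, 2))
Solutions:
 v(x) = C1*exp(-3*x) + C2*exp(3*x)


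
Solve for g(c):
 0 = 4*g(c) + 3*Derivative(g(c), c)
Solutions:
 g(c) = C1*exp(-4*c/3)


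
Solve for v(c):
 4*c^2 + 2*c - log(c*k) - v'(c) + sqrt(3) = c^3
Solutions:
 v(c) = C1 - c^4/4 + 4*c^3/3 + c^2 - c*log(c*k) + c*(1 + sqrt(3))


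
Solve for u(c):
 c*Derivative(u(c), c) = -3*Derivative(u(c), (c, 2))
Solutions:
 u(c) = C1 + C2*erf(sqrt(6)*c/6)


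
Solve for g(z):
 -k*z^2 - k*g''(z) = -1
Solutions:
 g(z) = C1 + C2*z - z^4/12 + z^2/(2*k)


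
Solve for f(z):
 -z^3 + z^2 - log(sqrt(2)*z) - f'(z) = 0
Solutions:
 f(z) = C1 - z^4/4 + z^3/3 - z*log(z) - z*log(2)/2 + z


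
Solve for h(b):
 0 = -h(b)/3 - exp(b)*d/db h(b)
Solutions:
 h(b) = C1*exp(exp(-b)/3)


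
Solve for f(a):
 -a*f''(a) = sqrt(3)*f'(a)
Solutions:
 f(a) = C1 + C2*a^(1 - sqrt(3))


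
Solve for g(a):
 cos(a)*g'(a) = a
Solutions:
 g(a) = C1 + Integral(a/cos(a), a)


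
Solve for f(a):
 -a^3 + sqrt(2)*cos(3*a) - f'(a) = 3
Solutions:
 f(a) = C1 - a^4/4 - 3*a + sqrt(2)*sin(3*a)/3


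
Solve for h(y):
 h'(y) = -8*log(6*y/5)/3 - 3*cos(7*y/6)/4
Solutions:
 h(y) = C1 - 8*y*log(y)/3 - 8*y*log(6)/3 + 8*y/3 + 8*y*log(5)/3 - 9*sin(7*y/6)/14


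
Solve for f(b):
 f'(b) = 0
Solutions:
 f(b) = C1


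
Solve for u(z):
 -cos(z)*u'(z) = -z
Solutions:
 u(z) = C1 + Integral(z/cos(z), z)


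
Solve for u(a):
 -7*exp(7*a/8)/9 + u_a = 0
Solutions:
 u(a) = C1 + 8*exp(7*a/8)/9


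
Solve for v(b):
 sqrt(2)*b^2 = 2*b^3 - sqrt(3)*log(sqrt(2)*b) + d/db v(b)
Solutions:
 v(b) = C1 - b^4/2 + sqrt(2)*b^3/3 + sqrt(3)*b*log(b) - sqrt(3)*b + sqrt(3)*b*log(2)/2


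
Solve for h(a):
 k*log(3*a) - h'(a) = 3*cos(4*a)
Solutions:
 h(a) = C1 + a*k*(log(a) - 1) + a*k*log(3) - 3*sin(4*a)/4


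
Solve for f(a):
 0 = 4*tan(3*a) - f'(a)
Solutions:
 f(a) = C1 - 4*log(cos(3*a))/3


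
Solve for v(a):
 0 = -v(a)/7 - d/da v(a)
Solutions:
 v(a) = C1*exp(-a/7)


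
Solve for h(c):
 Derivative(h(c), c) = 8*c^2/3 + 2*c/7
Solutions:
 h(c) = C1 + 8*c^3/9 + c^2/7


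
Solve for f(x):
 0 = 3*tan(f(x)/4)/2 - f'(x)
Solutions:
 f(x) = -4*asin(C1*exp(3*x/8)) + 4*pi
 f(x) = 4*asin(C1*exp(3*x/8))


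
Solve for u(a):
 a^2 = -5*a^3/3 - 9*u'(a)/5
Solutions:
 u(a) = C1 - 25*a^4/108 - 5*a^3/27


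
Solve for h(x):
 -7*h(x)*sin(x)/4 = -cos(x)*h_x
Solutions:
 h(x) = C1/cos(x)^(7/4)


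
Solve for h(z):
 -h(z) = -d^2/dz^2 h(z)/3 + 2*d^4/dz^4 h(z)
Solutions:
 h(z) = (C1*sin(2^(3/4)*z*sin(atan(sqrt(71))/2)/2) + C2*cos(2^(3/4)*z*sin(atan(sqrt(71))/2)/2))*exp(-2^(3/4)*z*cos(atan(sqrt(71))/2)/2) + (C3*sin(2^(3/4)*z*sin(atan(sqrt(71))/2)/2) + C4*cos(2^(3/4)*z*sin(atan(sqrt(71))/2)/2))*exp(2^(3/4)*z*cos(atan(sqrt(71))/2)/2)


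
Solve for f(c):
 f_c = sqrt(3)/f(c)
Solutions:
 f(c) = -sqrt(C1 + 2*sqrt(3)*c)
 f(c) = sqrt(C1 + 2*sqrt(3)*c)


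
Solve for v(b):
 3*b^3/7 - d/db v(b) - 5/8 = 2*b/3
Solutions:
 v(b) = C1 + 3*b^4/28 - b^2/3 - 5*b/8


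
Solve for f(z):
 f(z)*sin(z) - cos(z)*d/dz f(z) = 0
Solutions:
 f(z) = C1/cos(z)


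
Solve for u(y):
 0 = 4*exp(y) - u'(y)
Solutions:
 u(y) = C1 + 4*exp(y)


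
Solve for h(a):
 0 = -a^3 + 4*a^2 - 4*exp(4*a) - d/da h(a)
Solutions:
 h(a) = C1 - a^4/4 + 4*a^3/3 - exp(4*a)


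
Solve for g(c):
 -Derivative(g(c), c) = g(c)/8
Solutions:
 g(c) = C1*exp(-c/8)


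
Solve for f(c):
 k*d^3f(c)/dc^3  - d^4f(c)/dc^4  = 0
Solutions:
 f(c) = C1 + C2*c + C3*c^2 + C4*exp(c*k)


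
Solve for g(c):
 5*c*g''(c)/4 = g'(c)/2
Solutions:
 g(c) = C1 + C2*c^(7/5)


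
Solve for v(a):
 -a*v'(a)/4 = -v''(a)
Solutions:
 v(a) = C1 + C2*erfi(sqrt(2)*a/4)


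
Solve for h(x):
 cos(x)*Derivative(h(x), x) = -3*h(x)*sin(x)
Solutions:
 h(x) = C1*cos(x)^3


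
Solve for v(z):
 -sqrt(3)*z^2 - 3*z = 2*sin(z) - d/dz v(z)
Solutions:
 v(z) = C1 + sqrt(3)*z^3/3 + 3*z^2/2 - 2*cos(z)


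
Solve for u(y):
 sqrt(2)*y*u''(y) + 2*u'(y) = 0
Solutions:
 u(y) = C1 + C2*y^(1 - sqrt(2))


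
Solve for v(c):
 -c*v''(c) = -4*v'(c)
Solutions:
 v(c) = C1 + C2*c^5


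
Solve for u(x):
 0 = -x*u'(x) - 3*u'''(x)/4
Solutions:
 u(x) = C1 + Integral(C2*airyai(-6^(2/3)*x/3) + C3*airybi(-6^(2/3)*x/3), x)


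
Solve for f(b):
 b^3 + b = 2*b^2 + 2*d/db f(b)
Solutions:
 f(b) = C1 + b^4/8 - b^3/3 + b^2/4


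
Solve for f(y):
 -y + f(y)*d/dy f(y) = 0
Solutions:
 f(y) = -sqrt(C1 + y^2)
 f(y) = sqrt(C1 + y^2)


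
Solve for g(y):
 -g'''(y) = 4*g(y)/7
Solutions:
 g(y) = C3*exp(-14^(2/3)*y/7) + (C1*sin(14^(2/3)*sqrt(3)*y/14) + C2*cos(14^(2/3)*sqrt(3)*y/14))*exp(14^(2/3)*y/14)


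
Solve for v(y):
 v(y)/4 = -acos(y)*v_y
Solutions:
 v(y) = C1*exp(-Integral(1/acos(y), y)/4)


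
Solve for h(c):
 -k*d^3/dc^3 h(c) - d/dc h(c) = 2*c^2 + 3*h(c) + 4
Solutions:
 h(c) = C1*exp(2^(1/3)*c*(6^(1/3)*(sqrt(3)*sqrt((243 + 4/k)/k^2) + 27/k)^(1/3)/12 - 2^(1/3)*3^(5/6)*I*(sqrt(3)*sqrt((243 + 4/k)/k^2) + 27/k)^(1/3)/12 + 2/(k*(-3^(1/3) + 3^(5/6)*I)*(sqrt(3)*sqrt((243 + 4/k)/k^2) + 27/k)^(1/3)))) + C2*exp(2^(1/3)*c*(6^(1/3)*(sqrt(3)*sqrt((243 + 4/k)/k^2) + 27/k)^(1/3)/12 + 2^(1/3)*3^(5/6)*I*(sqrt(3)*sqrt((243 + 4/k)/k^2) + 27/k)^(1/3)/12 - 2/(k*(3^(1/3) + 3^(5/6)*I)*(sqrt(3)*sqrt((243 + 4/k)/k^2) + 27/k)^(1/3)))) + C3*exp(6^(1/3)*c*(-2^(1/3)*(sqrt(3)*sqrt((243 + 4/k)/k^2) + 27/k)^(1/3) + 2*3^(1/3)/(k*(sqrt(3)*sqrt((243 + 4/k)/k^2) + 27/k)^(1/3)))/6) - 2*c^2/3 + 4*c/9 - 40/27


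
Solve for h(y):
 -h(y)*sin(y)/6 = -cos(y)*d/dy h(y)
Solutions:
 h(y) = C1/cos(y)^(1/6)


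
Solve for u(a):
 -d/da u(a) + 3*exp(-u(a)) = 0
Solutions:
 u(a) = log(C1 + 3*a)


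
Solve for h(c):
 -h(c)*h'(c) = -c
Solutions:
 h(c) = -sqrt(C1 + c^2)
 h(c) = sqrt(C1 + c^2)


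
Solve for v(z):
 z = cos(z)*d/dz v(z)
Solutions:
 v(z) = C1 + Integral(z/cos(z), z)


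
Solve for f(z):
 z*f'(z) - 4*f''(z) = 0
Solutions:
 f(z) = C1 + C2*erfi(sqrt(2)*z/4)


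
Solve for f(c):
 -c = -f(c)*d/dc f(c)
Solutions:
 f(c) = -sqrt(C1 + c^2)
 f(c) = sqrt(C1 + c^2)


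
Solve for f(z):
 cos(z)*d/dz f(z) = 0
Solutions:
 f(z) = C1


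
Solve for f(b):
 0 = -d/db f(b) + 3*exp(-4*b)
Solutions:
 f(b) = C1 - 3*exp(-4*b)/4


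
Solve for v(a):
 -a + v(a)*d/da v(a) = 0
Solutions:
 v(a) = -sqrt(C1 + a^2)
 v(a) = sqrt(C1 + a^2)


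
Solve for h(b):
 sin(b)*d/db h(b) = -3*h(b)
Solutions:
 h(b) = C1*(cos(b) + 1)^(3/2)/(cos(b) - 1)^(3/2)


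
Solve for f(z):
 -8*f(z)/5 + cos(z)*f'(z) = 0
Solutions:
 f(z) = C1*(sin(z) + 1)^(4/5)/(sin(z) - 1)^(4/5)


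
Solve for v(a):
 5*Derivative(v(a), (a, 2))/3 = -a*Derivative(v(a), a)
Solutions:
 v(a) = C1 + C2*erf(sqrt(30)*a/10)


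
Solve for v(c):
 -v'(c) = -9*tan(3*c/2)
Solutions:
 v(c) = C1 - 6*log(cos(3*c/2))


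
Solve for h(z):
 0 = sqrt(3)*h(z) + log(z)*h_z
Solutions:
 h(z) = C1*exp(-sqrt(3)*li(z))


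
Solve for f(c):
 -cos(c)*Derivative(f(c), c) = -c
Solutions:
 f(c) = C1 + Integral(c/cos(c), c)


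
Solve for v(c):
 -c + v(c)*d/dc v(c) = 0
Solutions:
 v(c) = -sqrt(C1 + c^2)
 v(c) = sqrt(C1 + c^2)


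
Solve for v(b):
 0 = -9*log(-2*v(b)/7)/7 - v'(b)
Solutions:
 7*Integral(1/(log(-_y) - log(7) + log(2)), (_y, v(b)))/9 = C1 - b


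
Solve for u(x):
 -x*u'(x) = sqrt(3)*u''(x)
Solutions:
 u(x) = C1 + C2*erf(sqrt(2)*3^(3/4)*x/6)


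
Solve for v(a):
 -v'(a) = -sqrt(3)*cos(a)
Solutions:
 v(a) = C1 + sqrt(3)*sin(a)


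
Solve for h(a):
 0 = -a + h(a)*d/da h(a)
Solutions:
 h(a) = -sqrt(C1 + a^2)
 h(a) = sqrt(C1 + a^2)


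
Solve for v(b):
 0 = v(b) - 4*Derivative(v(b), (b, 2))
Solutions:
 v(b) = C1*exp(-b/2) + C2*exp(b/2)


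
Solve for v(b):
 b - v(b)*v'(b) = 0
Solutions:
 v(b) = -sqrt(C1 + b^2)
 v(b) = sqrt(C1 + b^2)


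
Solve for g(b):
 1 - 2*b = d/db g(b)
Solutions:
 g(b) = C1 - b^2 + b


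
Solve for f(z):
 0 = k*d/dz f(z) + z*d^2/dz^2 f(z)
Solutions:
 f(z) = C1 + z^(1 - re(k))*(C2*sin(log(z)*Abs(im(k))) + C3*cos(log(z)*im(k)))


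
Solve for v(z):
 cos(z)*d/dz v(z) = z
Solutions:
 v(z) = C1 + Integral(z/cos(z), z)


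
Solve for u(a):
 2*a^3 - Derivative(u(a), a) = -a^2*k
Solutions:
 u(a) = C1 + a^4/2 + a^3*k/3


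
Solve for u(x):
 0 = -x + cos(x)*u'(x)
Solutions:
 u(x) = C1 + Integral(x/cos(x), x)


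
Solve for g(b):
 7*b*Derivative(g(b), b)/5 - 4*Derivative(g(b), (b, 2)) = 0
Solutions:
 g(b) = C1 + C2*erfi(sqrt(70)*b/20)


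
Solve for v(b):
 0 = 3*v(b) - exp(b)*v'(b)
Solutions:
 v(b) = C1*exp(-3*exp(-b))


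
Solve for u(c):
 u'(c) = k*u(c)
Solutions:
 u(c) = C1*exp(c*k)


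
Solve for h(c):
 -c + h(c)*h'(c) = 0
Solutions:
 h(c) = -sqrt(C1 + c^2)
 h(c) = sqrt(C1 + c^2)


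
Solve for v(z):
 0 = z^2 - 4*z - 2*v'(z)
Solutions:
 v(z) = C1 + z^3/6 - z^2


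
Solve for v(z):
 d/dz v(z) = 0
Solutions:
 v(z) = C1


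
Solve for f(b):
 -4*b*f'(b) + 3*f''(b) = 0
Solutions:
 f(b) = C1 + C2*erfi(sqrt(6)*b/3)


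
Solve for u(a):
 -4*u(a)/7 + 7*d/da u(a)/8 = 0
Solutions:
 u(a) = C1*exp(32*a/49)


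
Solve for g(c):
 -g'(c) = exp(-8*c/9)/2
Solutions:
 g(c) = C1 + 9*exp(-8*c/9)/16


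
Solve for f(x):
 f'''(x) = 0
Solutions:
 f(x) = C1 + C2*x + C3*x^2


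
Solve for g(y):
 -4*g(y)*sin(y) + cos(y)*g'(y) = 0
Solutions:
 g(y) = C1/cos(y)^4


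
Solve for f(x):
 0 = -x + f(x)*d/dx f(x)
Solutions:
 f(x) = -sqrt(C1 + x^2)
 f(x) = sqrt(C1 + x^2)


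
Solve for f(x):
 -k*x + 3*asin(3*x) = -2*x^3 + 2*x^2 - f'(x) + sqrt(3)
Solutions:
 f(x) = C1 + k*x^2/2 - x^4/2 + 2*x^3/3 - 3*x*asin(3*x) + sqrt(3)*x - sqrt(1 - 9*x^2)


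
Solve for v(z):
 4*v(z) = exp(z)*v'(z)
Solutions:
 v(z) = C1*exp(-4*exp(-z))


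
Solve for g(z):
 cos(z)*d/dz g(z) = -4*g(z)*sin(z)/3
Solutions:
 g(z) = C1*cos(z)^(4/3)


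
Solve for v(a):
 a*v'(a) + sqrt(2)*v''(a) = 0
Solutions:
 v(a) = C1 + C2*erf(2^(1/4)*a/2)


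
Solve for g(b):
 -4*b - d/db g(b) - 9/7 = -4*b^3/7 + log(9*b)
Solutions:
 g(b) = C1 + b^4/7 - 2*b^2 - b*log(b) - b*log(9) - 2*b/7


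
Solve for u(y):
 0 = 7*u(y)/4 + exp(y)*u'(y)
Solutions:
 u(y) = C1*exp(7*exp(-y)/4)


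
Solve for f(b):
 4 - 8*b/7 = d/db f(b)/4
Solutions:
 f(b) = C1 - 16*b^2/7 + 16*b


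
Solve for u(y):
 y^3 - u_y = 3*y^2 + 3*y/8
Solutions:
 u(y) = C1 + y^4/4 - y^3 - 3*y^2/16


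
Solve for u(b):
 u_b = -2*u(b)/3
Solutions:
 u(b) = C1*exp(-2*b/3)


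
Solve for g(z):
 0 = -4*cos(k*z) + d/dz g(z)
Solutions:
 g(z) = C1 + 4*sin(k*z)/k


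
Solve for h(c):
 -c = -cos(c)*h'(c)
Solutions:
 h(c) = C1 + Integral(c/cos(c), c)


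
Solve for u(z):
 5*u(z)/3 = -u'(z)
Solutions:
 u(z) = C1*exp(-5*z/3)


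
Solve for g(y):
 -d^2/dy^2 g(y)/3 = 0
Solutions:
 g(y) = C1 + C2*y


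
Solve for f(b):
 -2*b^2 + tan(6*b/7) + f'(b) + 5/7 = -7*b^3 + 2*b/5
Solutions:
 f(b) = C1 - 7*b^4/4 + 2*b^3/3 + b^2/5 - 5*b/7 + 7*log(cos(6*b/7))/6


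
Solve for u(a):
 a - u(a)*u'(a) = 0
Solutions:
 u(a) = -sqrt(C1 + a^2)
 u(a) = sqrt(C1 + a^2)


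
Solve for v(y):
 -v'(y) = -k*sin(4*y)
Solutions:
 v(y) = C1 - k*cos(4*y)/4


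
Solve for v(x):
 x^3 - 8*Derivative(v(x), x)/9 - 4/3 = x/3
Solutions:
 v(x) = C1 + 9*x^4/32 - 3*x^2/16 - 3*x/2


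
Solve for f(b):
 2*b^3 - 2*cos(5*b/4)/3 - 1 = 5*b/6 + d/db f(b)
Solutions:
 f(b) = C1 + b^4/2 - 5*b^2/12 - b - 8*sin(5*b/4)/15


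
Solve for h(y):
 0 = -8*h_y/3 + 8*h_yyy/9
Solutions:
 h(y) = C1 + C2*exp(-sqrt(3)*y) + C3*exp(sqrt(3)*y)


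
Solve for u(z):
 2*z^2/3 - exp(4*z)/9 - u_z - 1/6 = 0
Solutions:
 u(z) = C1 + 2*z^3/9 - z/6 - exp(4*z)/36


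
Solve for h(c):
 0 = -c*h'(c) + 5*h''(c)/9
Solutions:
 h(c) = C1 + C2*erfi(3*sqrt(10)*c/10)


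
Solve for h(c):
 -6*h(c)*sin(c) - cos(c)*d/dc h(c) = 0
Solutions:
 h(c) = C1*cos(c)^6


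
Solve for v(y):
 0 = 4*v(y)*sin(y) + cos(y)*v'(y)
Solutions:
 v(y) = C1*cos(y)^4


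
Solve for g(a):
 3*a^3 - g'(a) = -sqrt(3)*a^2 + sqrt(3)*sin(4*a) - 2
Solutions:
 g(a) = C1 + 3*a^4/4 + sqrt(3)*a^3/3 + 2*a + sqrt(3)*cos(4*a)/4


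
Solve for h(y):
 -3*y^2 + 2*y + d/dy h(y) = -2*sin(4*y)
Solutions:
 h(y) = C1 + y^3 - y^2 + cos(4*y)/2


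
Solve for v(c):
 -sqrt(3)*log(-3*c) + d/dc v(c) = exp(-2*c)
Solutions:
 v(c) = C1 + sqrt(3)*c*log(-c) + sqrt(3)*c*(-1 + log(3)) - exp(-2*c)/2


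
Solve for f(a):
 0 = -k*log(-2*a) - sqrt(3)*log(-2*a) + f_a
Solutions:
 f(a) = C1 + a*(k + sqrt(3))*log(-a) + a*(-k + k*log(2) - sqrt(3) + sqrt(3)*log(2))


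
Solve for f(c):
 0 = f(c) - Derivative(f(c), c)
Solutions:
 f(c) = C1*exp(c)


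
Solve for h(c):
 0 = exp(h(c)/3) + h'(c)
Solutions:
 h(c) = 3*log(1/(C1 + c)) + 3*log(3)


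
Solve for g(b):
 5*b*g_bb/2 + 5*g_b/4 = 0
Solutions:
 g(b) = C1 + C2*sqrt(b)


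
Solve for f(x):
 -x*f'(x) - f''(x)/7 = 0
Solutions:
 f(x) = C1 + C2*erf(sqrt(14)*x/2)


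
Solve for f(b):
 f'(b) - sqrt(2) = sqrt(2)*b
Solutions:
 f(b) = C1 + sqrt(2)*b^2/2 + sqrt(2)*b


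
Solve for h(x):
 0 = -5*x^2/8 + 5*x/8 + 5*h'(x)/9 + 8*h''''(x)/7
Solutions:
 h(x) = C1 + C4*exp(-105^(1/3)*x/6) + 3*x^3/8 - 9*x^2/16 + (C2*sin(3^(5/6)*35^(1/3)*x/12) + C3*cos(3^(5/6)*35^(1/3)*x/12))*exp(105^(1/3)*x/12)


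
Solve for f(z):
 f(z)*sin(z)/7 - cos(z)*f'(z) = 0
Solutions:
 f(z) = C1/cos(z)^(1/7)


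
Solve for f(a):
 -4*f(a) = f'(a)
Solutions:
 f(a) = C1*exp(-4*a)


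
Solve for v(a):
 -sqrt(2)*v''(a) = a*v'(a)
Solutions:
 v(a) = C1 + C2*erf(2^(1/4)*a/2)


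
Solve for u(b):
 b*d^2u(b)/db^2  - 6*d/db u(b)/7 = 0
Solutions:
 u(b) = C1 + C2*b^(13/7)


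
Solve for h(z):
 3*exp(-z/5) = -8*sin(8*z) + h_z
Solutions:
 h(z) = C1 - cos(8*z) - 15*exp(-z/5)


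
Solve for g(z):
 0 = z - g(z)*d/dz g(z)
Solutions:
 g(z) = -sqrt(C1 + z^2)
 g(z) = sqrt(C1 + z^2)


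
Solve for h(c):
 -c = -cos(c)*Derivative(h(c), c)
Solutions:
 h(c) = C1 + Integral(c/cos(c), c)


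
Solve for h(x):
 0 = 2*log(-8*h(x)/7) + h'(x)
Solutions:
 Integral(1/(log(-_y) - log(7) + 3*log(2)), (_y, h(x)))/2 = C1 - x


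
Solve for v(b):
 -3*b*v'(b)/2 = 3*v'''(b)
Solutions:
 v(b) = C1 + Integral(C2*airyai(-2^(2/3)*b/2) + C3*airybi(-2^(2/3)*b/2), b)


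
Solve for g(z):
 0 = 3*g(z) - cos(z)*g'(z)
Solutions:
 g(z) = C1*(sin(z) + 1)^(3/2)/(sin(z) - 1)^(3/2)


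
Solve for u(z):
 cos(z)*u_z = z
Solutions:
 u(z) = C1 + Integral(z/cos(z), z)


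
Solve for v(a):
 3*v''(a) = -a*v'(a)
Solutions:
 v(a) = C1 + C2*erf(sqrt(6)*a/6)


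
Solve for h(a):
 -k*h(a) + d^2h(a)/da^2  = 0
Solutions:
 h(a) = C1*exp(-a*sqrt(k)) + C2*exp(a*sqrt(k))


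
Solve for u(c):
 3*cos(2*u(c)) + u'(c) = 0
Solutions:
 u(c) = -asin((C1 + exp(12*c))/(C1 - exp(12*c)))/2 + pi/2
 u(c) = asin((C1 + exp(12*c))/(C1 - exp(12*c)))/2


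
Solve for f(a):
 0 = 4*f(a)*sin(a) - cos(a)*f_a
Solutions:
 f(a) = C1/cos(a)^4


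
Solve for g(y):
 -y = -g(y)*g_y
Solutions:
 g(y) = -sqrt(C1 + y^2)
 g(y) = sqrt(C1 + y^2)


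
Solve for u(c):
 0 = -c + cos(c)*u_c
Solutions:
 u(c) = C1 + Integral(c/cos(c), c)


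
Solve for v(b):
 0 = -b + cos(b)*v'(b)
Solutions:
 v(b) = C1 + Integral(b/cos(b), b)


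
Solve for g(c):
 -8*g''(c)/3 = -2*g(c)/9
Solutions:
 g(c) = C1*exp(-sqrt(3)*c/6) + C2*exp(sqrt(3)*c/6)


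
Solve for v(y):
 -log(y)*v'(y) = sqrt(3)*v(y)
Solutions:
 v(y) = C1*exp(-sqrt(3)*li(y))


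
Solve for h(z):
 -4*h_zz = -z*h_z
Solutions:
 h(z) = C1 + C2*erfi(sqrt(2)*z/4)


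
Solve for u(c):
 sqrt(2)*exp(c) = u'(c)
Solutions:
 u(c) = C1 + sqrt(2)*exp(c)


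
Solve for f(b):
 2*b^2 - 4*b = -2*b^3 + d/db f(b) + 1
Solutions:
 f(b) = C1 + b^4/2 + 2*b^3/3 - 2*b^2 - b


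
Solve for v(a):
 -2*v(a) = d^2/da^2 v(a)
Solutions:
 v(a) = C1*sin(sqrt(2)*a) + C2*cos(sqrt(2)*a)


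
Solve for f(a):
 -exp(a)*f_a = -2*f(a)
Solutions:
 f(a) = C1*exp(-2*exp(-a))


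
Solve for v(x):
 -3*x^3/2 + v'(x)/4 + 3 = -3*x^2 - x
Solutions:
 v(x) = C1 + 3*x^4/2 - 4*x^3 - 2*x^2 - 12*x


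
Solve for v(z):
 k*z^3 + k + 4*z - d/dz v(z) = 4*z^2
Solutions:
 v(z) = C1 + k*z^4/4 + k*z - 4*z^3/3 + 2*z^2


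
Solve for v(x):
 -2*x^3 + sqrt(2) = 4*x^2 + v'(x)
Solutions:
 v(x) = C1 - x^4/2 - 4*x^3/3 + sqrt(2)*x


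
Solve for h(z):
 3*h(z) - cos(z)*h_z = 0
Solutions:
 h(z) = C1*(sin(z) + 1)^(3/2)/(sin(z) - 1)^(3/2)


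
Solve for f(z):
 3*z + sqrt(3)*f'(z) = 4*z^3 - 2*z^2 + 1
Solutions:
 f(z) = C1 + sqrt(3)*z^4/3 - 2*sqrt(3)*z^3/9 - sqrt(3)*z^2/2 + sqrt(3)*z/3


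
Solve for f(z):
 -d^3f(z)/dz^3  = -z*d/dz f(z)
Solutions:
 f(z) = C1 + Integral(C2*airyai(z) + C3*airybi(z), z)


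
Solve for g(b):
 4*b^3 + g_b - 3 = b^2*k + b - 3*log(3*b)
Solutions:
 g(b) = C1 - b^4 + b^3*k/3 + b^2/2 - 3*b*log(b) - b*log(27) + 6*b


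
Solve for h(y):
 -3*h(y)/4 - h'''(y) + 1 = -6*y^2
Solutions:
 h(y) = C3*exp(-6^(1/3)*y/2) + 8*y^2 + (C1*sin(2^(1/3)*3^(5/6)*y/4) + C2*cos(2^(1/3)*3^(5/6)*y/4))*exp(6^(1/3)*y/4) + 4/3


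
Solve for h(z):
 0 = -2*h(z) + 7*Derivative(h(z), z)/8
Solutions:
 h(z) = C1*exp(16*z/7)


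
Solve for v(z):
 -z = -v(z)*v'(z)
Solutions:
 v(z) = -sqrt(C1 + z^2)
 v(z) = sqrt(C1 + z^2)


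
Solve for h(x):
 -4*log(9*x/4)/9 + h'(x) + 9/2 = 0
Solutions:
 h(x) = C1 + 4*x*log(x)/9 - 89*x/18 - 8*x*log(2)/9 + 8*x*log(3)/9


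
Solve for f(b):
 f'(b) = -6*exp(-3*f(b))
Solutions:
 f(b) = log(C1 - 18*b)/3
 f(b) = log((-3^(1/3) - 3^(5/6)*I)*(C1 - 6*b)^(1/3)/2)
 f(b) = log((-3^(1/3) + 3^(5/6)*I)*(C1 - 6*b)^(1/3)/2)


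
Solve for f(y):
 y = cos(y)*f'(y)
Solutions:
 f(y) = C1 + Integral(y/cos(y), y)


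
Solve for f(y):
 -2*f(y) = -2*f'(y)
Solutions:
 f(y) = C1*exp(y)


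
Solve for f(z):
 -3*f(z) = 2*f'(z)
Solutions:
 f(z) = C1*exp(-3*z/2)


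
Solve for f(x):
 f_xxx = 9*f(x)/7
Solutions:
 f(x) = C3*exp(21^(2/3)*x/7) + (C1*sin(3*3^(1/6)*7^(2/3)*x/14) + C2*cos(3*3^(1/6)*7^(2/3)*x/14))*exp(-21^(2/3)*x/14)


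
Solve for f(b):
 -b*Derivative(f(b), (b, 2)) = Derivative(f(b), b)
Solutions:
 f(b) = C1 + C2*log(b)


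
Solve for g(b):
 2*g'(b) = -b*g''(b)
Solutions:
 g(b) = C1 + C2/b


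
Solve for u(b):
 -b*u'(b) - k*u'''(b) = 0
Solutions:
 u(b) = C1 + Integral(C2*airyai(b*(-1/k)^(1/3)) + C3*airybi(b*(-1/k)^(1/3)), b)


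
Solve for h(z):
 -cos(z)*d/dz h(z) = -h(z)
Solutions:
 h(z) = C1*sqrt(sin(z) + 1)/sqrt(sin(z) - 1)


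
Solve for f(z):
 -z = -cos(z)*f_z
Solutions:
 f(z) = C1 + Integral(z/cos(z), z)


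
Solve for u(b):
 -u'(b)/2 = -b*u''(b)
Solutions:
 u(b) = C1 + C2*b^(3/2)


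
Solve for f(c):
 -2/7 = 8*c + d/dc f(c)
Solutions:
 f(c) = C1 - 4*c^2 - 2*c/7


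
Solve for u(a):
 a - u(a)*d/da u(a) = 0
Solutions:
 u(a) = -sqrt(C1 + a^2)
 u(a) = sqrt(C1 + a^2)


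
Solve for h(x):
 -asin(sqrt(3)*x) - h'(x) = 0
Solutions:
 h(x) = C1 - x*asin(sqrt(3)*x) - sqrt(3)*sqrt(1 - 3*x^2)/3


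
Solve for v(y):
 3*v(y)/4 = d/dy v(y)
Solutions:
 v(y) = C1*exp(3*y/4)


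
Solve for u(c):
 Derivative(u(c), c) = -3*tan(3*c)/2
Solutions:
 u(c) = C1 + log(cos(3*c))/2


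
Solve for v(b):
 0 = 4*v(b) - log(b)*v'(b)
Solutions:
 v(b) = C1*exp(4*li(b))


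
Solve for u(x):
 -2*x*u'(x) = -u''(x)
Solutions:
 u(x) = C1 + C2*erfi(x)


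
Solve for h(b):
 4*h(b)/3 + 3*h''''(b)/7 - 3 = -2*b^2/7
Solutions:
 h(b) = -3*b^2/14 + (C1*sin(sqrt(3)*7^(1/4)*b/3) + C2*cos(sqrt(3)*7^(1/4)*b/3))*exp(-sqrt(3)*7^(1/4)*b/3) + (C3*sin(sqrt(3)*7^(1/4)*b/3) + C4*cos(sqrt(3)*7^(1/4)*b/3))*exp(sqrt(3)*7^(1/4)*b/3) + 9/4


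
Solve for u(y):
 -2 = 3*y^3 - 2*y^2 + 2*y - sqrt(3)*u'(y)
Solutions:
 u(y) = C1 + sqrt(3)*y^4/4 - 2*sqrt(3)*y^3/9 + sqrt(3)*y^2/3 + 2*sqrt(3)*y/3


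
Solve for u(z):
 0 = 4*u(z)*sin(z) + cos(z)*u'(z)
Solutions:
 u(z) = C1*cos(z)^4


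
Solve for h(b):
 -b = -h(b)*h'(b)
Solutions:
 h(b) = -sqrt(C1 + b^2)
 h(b) = sqrt(C1 + b^2)


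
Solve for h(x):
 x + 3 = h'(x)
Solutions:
 h(x) = C1 + x^2/2 + 3*x


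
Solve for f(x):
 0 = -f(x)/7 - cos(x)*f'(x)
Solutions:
 f(x) = C1*(sin(x) - 1)^(1/14)/(sin(x) + 1)^(1/14)


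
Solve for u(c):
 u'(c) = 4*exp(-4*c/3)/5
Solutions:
 u(c) = C1 - 3*exp(-4*c/3)/5


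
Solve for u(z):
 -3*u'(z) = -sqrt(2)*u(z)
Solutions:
 u(z) = C1*exp(sqrt(2)*z/3)


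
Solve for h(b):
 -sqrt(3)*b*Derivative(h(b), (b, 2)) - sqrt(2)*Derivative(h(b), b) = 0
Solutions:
 h(b) = C1 + C2*b^(1 - sqrt(6)/3)


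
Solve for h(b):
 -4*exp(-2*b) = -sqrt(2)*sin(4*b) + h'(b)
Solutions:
 h(b) = C1 - sqrt(2)*cos(4*b)/4 + 2*exp(-2*b)


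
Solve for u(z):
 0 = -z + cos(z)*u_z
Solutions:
 u(z) = C1 + Integral(z/cos(z), z)


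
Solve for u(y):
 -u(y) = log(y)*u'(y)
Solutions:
 u(y) = C1*exp(-li(y))


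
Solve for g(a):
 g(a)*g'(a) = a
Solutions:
 g(a) = -sqrt(C1 + a^2)
 g(a) = sqrt(C1 + a^2)


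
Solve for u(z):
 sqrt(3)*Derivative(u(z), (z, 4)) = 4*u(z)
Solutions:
 u(z) = C1*exp(-sqrt(2)*3^(7/8)*z/3) + C2*exp(sqrt(2)*3^(7/8)*z/3) + C3*sin(sqrt(2)*3^(7/8)*z/3) + C4*cos(sqrt(2)*3^(7/8)*z/3)


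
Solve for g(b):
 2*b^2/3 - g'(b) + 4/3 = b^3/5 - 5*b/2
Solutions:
 g(b) = C1 - b^4/20 + 2*b^3/9 + 5*b^2/4 + 4*b/3


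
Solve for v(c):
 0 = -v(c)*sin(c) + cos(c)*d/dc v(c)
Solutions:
 v(c) = C1/cos(c)


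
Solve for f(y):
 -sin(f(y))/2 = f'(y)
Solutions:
 f(y) = -acos((-C1 - exp(y))/(C1 - exp(y))) + 2*pi
 f(y) = acos((-C1 - exp(y))/(C1 - exp(y)))


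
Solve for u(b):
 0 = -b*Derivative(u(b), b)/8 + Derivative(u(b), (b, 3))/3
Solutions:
 u(b) = C1 + Integral(C2*airyai(3^(1/3)*b/2) + C3*airybi(3^(1/3)*b/2), b)


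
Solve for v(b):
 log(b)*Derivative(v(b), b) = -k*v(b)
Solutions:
 v(b) = C1*exp(-k*li(b))


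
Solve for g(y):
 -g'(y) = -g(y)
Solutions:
 g(y) = C1*exp(y)


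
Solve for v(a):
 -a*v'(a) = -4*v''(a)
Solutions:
 v(a) = C1 + C2*erfi(sqrt(2)*a/4)


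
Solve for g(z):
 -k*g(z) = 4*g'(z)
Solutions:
 g(z) = C1*exp(-k*z/4)


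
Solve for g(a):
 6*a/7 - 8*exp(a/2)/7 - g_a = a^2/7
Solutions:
 g(a) = C1 - a^3/21 + 3*a^2/7 - 16*exp(a/2)/7


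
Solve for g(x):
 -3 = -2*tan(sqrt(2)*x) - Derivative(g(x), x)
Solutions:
 g(x) = C1 + 3*x + sqrt(2)*log(cos(sqrt(2)*x))


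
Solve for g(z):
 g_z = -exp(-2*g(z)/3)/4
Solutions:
 g(z) = 3*log(-sqrt(C1 - z)) - 3*log(6)/2
 g(z) = 3*log(C1 - z/6)/2


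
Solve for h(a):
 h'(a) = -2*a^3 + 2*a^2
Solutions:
 h(a) = C1 - a^4/2 + 2*a^3/3


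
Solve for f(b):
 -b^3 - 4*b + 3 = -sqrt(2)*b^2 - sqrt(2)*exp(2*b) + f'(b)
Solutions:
 f(b) = C1 - b^4/4 + sqrt(2)*b^3/3 - 2*b^2 + 3*b + sqrt(2)*exp(2*b)/2


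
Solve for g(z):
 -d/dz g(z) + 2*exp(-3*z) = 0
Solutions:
 g(z) = C1 - 2*exp(-3*z)/3


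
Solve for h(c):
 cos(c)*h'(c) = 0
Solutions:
 h(c) = C1


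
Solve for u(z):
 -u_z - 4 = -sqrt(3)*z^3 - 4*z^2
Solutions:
 u(z) = C1 + sqrt(3)*z^4/4 + 4*z^3/3 - 4*z


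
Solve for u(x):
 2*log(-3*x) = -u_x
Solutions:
 u(x) = C1 - 2*x*log(-x) + 2*x*(1 - log(3))


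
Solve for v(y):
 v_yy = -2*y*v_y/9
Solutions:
 v(y) = C1 + C2*erf(y/3)


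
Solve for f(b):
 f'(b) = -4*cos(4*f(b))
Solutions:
 f(b) = -asin((C1 + exp(32*b))/(C1 - exp(32*b)))/4 + pi/4
 f(b) = asin((C1 + exp(32*b))/(C1 - exp(32*b)))/4


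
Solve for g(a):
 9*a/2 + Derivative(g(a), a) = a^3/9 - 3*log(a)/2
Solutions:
 g(a) = C1 + a^4/36 - 9*a^2/4 - 3*a*log(a)/2 + 3*a/2


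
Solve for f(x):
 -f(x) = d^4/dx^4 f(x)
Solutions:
 f(x) = (C1*sin(sqrt(2)*x/2) + C2*cos(sqrt(2)*x/2))*exp(-sqrt(2)*x/2) + (C3*sin(sqrt(2)*x/2) + C4*cos(sqrt(2)*x/2))*exp(sqrt(2)*x/2)


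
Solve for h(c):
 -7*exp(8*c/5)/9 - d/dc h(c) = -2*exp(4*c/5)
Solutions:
 h(c) = C1 - 35*exp(8*c/5)/72 + 5*exp(4*c/5)/2


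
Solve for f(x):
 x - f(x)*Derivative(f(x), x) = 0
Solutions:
 f(x) = -sqrt(C1 + x^2)
 f(x) = sqrt(C1 + x^2)


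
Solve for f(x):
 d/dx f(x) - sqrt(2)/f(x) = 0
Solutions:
 f(x) = -sqrt(C1 + 2*sqrt(2)*x)
 f(x) = sqrt(C1 + 2*sqrt(2)*x)


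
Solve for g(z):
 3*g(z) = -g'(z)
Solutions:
 g(z) = C1*exp(-3*z)


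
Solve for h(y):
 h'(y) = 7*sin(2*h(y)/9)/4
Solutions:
 -7*y/4 + 9*log(cos(2*h(y)/9) - 1)/4 - 9*log(cos(2*h(y)/9) + 1)/4 = C1


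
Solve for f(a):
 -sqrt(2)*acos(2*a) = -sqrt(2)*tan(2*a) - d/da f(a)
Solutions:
 f(a) = C1 + sqrt(2)*(a*acos(2*a) - sqrt(1 - 4*a^2)/2) + sqrt(2)*log(cos(2*a))/2


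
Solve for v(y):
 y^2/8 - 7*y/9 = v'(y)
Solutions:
 v(y) = C1 + y^3/24 - 7*y^2/18


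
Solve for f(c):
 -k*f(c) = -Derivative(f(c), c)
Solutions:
 f(c) = C1*exp(c*k)


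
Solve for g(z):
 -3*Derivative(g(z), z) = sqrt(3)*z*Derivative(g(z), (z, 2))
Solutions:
 g(z) = C1 + C2*z^(1 - sqrt(3))


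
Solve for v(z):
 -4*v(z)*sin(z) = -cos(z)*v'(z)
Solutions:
 v(z) = C1/cos(z)^4


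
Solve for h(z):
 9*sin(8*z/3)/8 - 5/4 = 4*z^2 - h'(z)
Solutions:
 h(z) = C1 + 4*z^3/3 + 5*z/4 + 27*cos(8*z/3)/64


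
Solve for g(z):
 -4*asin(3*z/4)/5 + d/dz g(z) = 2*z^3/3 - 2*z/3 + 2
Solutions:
 g(z) = C1 + z^4/6 - z^2/3 + 4*z*asin(3*z/4)/5 + 2*z + 4*sqrt(16 - 9*z^2)/15


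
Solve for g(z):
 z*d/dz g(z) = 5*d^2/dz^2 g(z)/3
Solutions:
 g(z) = C1 + C2*erfi(sqrt(30)*z/10)


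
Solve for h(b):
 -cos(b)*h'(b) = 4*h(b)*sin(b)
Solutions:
 h(b) = C1*cos(b)^4


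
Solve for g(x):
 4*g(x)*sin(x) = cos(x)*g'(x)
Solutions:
 g(x) = C1/cos(x)^4


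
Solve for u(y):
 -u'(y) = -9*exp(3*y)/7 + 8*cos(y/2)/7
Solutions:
 u(y) = C1 + 3*exp(3*y)/7 - 16*sin(y/2)/7


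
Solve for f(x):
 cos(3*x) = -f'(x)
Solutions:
 f(x) = C1 - sin(3*x)/3


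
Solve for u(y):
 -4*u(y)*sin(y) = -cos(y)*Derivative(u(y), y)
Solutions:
 u(y) = C1/cos(y)^4


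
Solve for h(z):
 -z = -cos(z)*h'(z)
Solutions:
 h(z) = C1 + Integral(z/cos(z), z)


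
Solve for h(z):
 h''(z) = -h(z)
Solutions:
 h(z) = C1*sin(z) + C2*cos(z)


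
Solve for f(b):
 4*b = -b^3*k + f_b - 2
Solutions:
 f(b) = C1 + b^4*k/4 + 2*b^2 + 2*b


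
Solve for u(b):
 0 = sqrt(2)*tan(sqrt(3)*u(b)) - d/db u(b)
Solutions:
 u(b) = sqrt(3)*(pi - asin(C1*exp(sqrt(6)*b)))/3
 u(b) = sqrt(3)*asin(C1*exp(sqrt(6)*b))/3


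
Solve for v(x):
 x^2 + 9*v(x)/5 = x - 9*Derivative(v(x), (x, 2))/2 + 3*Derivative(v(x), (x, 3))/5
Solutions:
 v(x) = C1*exp(x*(-(2*sqrt(786) + 137)^(1/3) - 25/(2*sqrt(786) + 137)^(1/3) + 10)/4)*sin(sqrt(3)*x*(-(2*sqrt(786) + 137)^(1/3) + 25/(2*sqrt(786) + 137)^(1/3))/4) + C2*exp(x*(-(2*sqrt(786) + 137)^(1/3) - 25/(2*sqrt(786) + 137)^(1/3) + 10)/4)*cos(sqrt(3)*x*(-(2*sqrt(786) + 137)^(1/3) + 25/(2*sqrt(786) + 137)^(1/3))/4) + C3*exp(x*(25/(2*sqrt(786) + 137)^(1/3) + 5 + (2*sqrt(786) + 137)^(1/3))/2) - 5*x^2/9 + 5*x/9 + 25/9


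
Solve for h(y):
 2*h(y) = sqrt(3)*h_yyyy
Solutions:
 h(y) = C1*exp(-2^(1/4)*3^(7/8)*y/3) + C2*exp(2^(1/4)*3^(7/8)*y/3) + C3*sin(2^(1/4)*3^(7/8)*y/3) + C4*cos(2^(1/4)*3^(7/8)*y/3)


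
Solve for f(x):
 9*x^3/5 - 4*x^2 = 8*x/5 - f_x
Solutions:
 f(x) = C1 - 9*x^4/20 + 4*x^3/3 + 4*x^2/5


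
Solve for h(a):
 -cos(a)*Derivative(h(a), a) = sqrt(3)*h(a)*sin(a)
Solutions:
 h(a) = C1*cos(a)^(sqrt(3))


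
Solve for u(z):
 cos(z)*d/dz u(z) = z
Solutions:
 u(z) = C1 + Integral(z/cos(z), z)


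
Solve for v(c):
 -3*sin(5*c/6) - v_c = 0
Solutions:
 v(c) = C1 + 18*cos(5*c/6)/5


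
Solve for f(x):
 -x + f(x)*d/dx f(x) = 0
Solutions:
 f(x) = -sqrt(C1 + x^2)
 f(x) = sqrt(C1 + x^2)


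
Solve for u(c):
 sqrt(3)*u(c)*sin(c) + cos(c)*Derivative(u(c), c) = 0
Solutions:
 u(c) = C1*cos(c)^(sqrt(3))


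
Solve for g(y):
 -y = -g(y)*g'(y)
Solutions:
 g(y) = -sqrt(C1 + y^2)
 g(y) = sqrt(C1 + y^2)


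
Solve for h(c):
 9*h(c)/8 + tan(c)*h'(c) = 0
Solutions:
 h(c) = C1/sin(c)^(9/8)


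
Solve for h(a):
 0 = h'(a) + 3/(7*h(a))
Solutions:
 h(a) = -sqrt(C1 - 42*a)/7
 h(a) = sqrt(C1 - 42*a)/7


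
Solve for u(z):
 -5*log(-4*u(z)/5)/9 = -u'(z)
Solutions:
 -9*Integral(1/(log(-_y) - log(5) + 2*log(2)), (_y, u(z)))/5 = C1 - z


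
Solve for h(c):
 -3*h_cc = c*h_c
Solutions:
 h(c) = C1 + C2*erf(sqrt(6)*c/6)


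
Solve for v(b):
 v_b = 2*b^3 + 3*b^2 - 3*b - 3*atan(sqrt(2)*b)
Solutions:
 v(b) = C1 + b^4/2 + b^3 - 3*b^2/2 - 3*b*atan(sqrt(2)*b) + 3*sqrt(2)*log(2*b^2 + 1)/4


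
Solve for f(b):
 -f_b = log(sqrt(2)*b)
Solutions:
 f(b) = C1 - b*log(b) - b*log(2)/2 + b


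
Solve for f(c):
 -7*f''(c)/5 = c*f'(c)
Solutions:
 f(c) = C1 + C2*erf(sqrt(70)*c/14)


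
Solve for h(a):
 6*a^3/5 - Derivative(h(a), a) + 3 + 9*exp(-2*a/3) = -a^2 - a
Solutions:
 h(a) = C1 + 3*a^4/10 + a^3/3 + a^2/2 + 3*a - 27*exp(-2*a/3)/2


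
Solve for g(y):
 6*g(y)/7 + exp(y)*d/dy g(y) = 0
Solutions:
 g(y) = C1*exp(6*exp(-y)/7)


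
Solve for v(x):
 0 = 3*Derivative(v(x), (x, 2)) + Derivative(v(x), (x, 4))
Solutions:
 v(x) = C1 + C2*x + C3*sin(sqrt(3)*x) + C4*cos(sqrt(3)*x)


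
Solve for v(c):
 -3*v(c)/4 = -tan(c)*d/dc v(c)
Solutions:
 v(c) = C1*sin(c)^(3/4)


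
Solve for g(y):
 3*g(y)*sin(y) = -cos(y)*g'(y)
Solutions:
 g(y) = C1*cos(y)^3


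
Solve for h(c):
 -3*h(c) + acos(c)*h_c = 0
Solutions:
 h(c) = C1*exp(3*Integral(1/acos(c), c))


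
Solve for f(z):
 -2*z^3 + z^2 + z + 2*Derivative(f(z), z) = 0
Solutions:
 f(z) = C1 + z^4/4 - z^3/6 - z^2/4


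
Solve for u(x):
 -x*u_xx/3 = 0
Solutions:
 u(x) = C1 + C2*x


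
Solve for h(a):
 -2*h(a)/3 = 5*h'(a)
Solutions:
 h(a) = C1*exp(-2*a/15)


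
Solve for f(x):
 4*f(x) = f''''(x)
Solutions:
 f(x) = C1*exp(-sqrt(2)*x) + C2*exp(sqrt(2)*x) + C3*sin(sqrt(2)*x) + C4*cos(sqrt(2)*x)


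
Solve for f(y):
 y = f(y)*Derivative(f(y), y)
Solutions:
 f(y) = -sqrt(C1 + y^2)
 f(y) = sqrt(C1 + y^2)


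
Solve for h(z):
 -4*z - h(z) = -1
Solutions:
 h(z) = 1 - 4*z


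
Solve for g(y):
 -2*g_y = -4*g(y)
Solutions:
 g(y) = C1*exp(2*y)


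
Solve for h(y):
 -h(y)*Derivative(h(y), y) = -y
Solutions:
 h(y) = -sqrt(C1 + y^2)
 h(y) = sqrt(C1 + y^2)


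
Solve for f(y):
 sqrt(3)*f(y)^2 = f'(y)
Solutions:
 f(y) = -1/(C1 + sqrt(3)*y)


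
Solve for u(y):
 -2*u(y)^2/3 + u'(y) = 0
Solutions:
 u(y) = -3/(C1 + 2*y)


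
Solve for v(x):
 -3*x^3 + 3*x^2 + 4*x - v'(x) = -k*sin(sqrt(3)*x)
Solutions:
 v(x) = C1 - sqrt(3)*k*cos(sqrt(3)*x)/3 - 3*x^4/4 + x^3 + 2*x^2


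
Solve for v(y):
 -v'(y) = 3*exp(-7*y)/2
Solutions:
 v(y) = C1 + 3*exp(-7*y)/14


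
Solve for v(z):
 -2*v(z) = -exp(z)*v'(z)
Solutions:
 v(z) = C1*exp(-2*exp(-z))


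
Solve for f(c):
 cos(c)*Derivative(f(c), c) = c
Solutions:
 f(c) = C1 + Integral(c/cos(c), c)


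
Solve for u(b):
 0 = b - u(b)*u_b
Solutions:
 u(b) = -sqrt(C1 + b^2)
 u(b) = sqrt(C1 + b^2)


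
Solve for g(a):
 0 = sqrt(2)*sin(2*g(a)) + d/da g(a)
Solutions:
 g(a) = pi - acos((-C1 - exp(4*sqrt(2)*a))/(C1 - exp(4*sqrt(2)*a)))/2
 g(a) = acos((-C1 - exp(4*sqrt(2)*a))/(C1 - exp(4*sqrt(2)*a)))/2


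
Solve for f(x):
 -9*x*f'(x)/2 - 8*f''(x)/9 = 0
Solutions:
 f(x) = C1 + C2*erf(9*sqrt(2)*x/8)


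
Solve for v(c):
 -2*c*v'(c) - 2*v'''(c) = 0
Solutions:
 v(c) = C1 + Integral(C2*airyai(-c) + C3*airybi(-c), c)


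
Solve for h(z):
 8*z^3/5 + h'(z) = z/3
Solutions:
 h(z) = C1 - 2*z^4/5 + z^2/6


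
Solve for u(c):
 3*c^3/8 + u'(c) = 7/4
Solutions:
 u(c) = C1 - 3*c^4/32 + 7*c/4


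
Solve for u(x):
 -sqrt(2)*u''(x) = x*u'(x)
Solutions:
 u(x) = C1 + C2*erf(2^(1/4)*x/2)


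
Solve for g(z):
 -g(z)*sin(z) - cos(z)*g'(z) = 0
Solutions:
 g(z) = C1*cos(z)


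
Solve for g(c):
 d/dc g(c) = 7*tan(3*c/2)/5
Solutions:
 g(c) = C1 - 14*log(cos(3*c/2))/15


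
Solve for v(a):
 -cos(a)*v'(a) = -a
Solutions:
 v(a) = C1 + Integral(a/cos(a), a)


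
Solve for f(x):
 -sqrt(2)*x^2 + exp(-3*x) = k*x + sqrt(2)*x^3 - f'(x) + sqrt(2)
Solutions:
 f(x) = C1 + k*x^2/2 + sqrt(2)*x^4/4 + sqrt(2)*x^3/3 + sqrt(2)*x + exp(-3*x)/3


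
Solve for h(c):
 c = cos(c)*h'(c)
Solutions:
 h(c) = C1 + Integral(c/cos(c), c)


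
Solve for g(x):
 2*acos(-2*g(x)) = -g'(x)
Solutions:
 Integral(1/acos(-2*_y), (_y, g(x))) = C1 - 2*x


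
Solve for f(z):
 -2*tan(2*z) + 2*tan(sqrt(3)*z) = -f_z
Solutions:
 f(z) = C1 - log(cos(2*z)) + 2*sqrt(3)*log(cos(sqrt(3)*z))/3


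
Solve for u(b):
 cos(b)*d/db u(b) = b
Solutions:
 u(b) = C1 + Integral(b/cos(b), b)


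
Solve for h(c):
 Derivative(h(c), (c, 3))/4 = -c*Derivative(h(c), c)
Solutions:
 h(c) = C1 + Integral(C2*airyai(-2^(2/3)*c) + C3*airybi(-2^(2/3)*c), c)


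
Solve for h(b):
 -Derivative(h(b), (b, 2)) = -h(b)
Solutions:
 h(b) = C1*exp(-b) + C2*exp(b)


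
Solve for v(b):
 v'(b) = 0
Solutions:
 v(b) = C1


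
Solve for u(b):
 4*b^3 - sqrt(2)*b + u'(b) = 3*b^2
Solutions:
 u(b) = C1 - b^4 + b^3 + sqrt(2)*b^2/2


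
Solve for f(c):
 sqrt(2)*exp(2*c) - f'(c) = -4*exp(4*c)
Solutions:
 f(c) = C1 + exp(4*c) + sqrt(2)*exp(2*c)/2


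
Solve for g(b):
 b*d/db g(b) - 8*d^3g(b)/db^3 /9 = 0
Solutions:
 g(b) = C1 + Integral(C2*airyai(3^(2/3)*b/2) + C3*airybi(3^(2/3)*b/2), b)


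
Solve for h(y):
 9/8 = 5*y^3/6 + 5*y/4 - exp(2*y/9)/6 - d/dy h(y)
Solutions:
 h(y) = C1 + 5*y^4/24 + 5*y^2/8 - 9*y/8 - 3*exp(2*y/9)/4


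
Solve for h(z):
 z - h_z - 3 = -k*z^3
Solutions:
 h(z) = C1 + k*z^4/4 + z^2/2 - 3*z
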